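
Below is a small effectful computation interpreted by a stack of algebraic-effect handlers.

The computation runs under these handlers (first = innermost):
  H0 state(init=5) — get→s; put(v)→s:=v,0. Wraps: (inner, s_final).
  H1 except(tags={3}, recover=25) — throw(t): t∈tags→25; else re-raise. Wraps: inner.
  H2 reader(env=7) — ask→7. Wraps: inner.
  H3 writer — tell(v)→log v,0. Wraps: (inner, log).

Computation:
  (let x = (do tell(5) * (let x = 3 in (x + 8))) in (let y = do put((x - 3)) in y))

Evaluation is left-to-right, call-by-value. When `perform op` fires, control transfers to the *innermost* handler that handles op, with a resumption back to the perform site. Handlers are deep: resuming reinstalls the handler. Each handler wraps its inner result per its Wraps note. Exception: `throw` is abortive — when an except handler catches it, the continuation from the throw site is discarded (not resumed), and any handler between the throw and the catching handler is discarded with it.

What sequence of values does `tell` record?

Evaluation trace:
tell(5) @ H3 ⇒ log+=5
put(-3) @ H0 ⇒ s:=-3
H0 returns (0, -3)
H1 returns (0, -3)
H2 returns (0, -3)
H3 returns ((0, -3), (5))
= ((0, -3), (5))

Answer: (5)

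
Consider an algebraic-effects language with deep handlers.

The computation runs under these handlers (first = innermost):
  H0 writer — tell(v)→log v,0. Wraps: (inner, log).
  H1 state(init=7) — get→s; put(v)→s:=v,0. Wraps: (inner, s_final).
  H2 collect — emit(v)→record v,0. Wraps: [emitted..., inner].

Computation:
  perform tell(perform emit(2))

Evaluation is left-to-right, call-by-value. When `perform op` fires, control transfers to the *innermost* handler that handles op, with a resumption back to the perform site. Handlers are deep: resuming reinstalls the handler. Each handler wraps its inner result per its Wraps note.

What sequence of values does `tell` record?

Step-by-step:
emit(2) @ H2 ⇒ out+=2
tell(0) @ H0 ⇒ log+=0
H0 returns (0, (0))
H1 returns ((0, (0)), 7)
H2 returns [2, ((0, (0)), 7)]
= [2, ((0, (0)), 7)]

Answer: (0)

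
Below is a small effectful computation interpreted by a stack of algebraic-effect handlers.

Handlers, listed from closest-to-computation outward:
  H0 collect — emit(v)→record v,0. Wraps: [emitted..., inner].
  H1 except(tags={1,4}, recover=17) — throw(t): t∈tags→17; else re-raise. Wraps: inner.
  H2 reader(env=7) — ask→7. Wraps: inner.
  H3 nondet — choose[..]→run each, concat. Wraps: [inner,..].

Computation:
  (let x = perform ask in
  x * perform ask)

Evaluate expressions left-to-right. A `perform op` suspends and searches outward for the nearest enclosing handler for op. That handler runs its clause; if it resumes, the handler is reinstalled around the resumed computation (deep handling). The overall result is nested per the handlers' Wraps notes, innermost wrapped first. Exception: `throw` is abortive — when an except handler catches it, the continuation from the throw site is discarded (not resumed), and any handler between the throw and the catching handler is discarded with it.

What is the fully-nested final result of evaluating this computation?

Answer: [[49]]

Evaluation trace:
ask @ H2 ⇒ 7
ask @ H2 ⇒ 7
H0 returns [49]
H1 returns [49]
H2 returns [49]
H3 returns [[49]]
= [[49]]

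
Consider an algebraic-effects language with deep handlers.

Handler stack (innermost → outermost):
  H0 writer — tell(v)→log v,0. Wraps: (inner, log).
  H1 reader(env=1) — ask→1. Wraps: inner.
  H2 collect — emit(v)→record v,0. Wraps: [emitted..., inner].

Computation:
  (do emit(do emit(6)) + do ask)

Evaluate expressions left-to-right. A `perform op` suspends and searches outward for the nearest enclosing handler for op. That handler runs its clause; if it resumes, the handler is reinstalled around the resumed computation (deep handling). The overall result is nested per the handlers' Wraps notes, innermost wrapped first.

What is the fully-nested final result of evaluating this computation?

Answer: [6, 0, (1, ())]

Evaluation trace:
emit(6) @ H2 ⇒ out+=6
emit(0) @ H2 ⇒ out+=0
ask @ H1 ⇒ 1
H0 returns (1, ())
H1 returns (1, ())
H2 returns [6, 0, (1, ())]
= [6, 0, (1, ())]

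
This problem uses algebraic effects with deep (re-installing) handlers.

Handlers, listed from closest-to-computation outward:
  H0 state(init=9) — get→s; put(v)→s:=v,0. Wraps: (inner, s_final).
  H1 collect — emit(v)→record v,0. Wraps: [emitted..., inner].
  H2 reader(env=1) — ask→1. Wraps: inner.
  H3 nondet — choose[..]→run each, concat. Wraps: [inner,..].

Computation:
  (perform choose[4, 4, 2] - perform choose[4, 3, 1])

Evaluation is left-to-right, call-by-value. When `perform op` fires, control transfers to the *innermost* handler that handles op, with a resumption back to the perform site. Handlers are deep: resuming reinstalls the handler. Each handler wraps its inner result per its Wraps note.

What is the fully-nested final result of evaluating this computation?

Step-by-step:
choose[4, 4, 2] @ H3
  branch[0] choose=4:
    choose[4, 3, 1] @ H3
      branch[0] choose=4:
        H0 returns (0, 9)
        H1 returns [(0, 9)]
        H2 returns [(0, 9)]
        H3 returns [[(0, 9)]]
      branch[1] choose=3:
        H0 returns (1, 9)
        H1 returns [(1, 9)]
        H2 returns [(1, 9)]
        H3 returns [[(1, 9)]]
      branch[2] choose=1:
        H0 returns (3, 9)
        H1 returns [(3, 9)]
        H2 returns [(3, 9)]
        H3 returns [[(3, 9)]]
  branch[1] choose=4:
    choose[4, 3, 1] @ H3
      branch[0] choose=4:
        H0 returns (0, 9)
        H1 returns [(0, 9)]
        H2 returns [(0, 9)]
        H3 returns [[(0, 9)]]
      branch[1] choose=3:
        H0 returns (1, 9)
        H1 returns [(1, 9)]
        H2 returns [(1, 9)]
        H3 returns [[(1, 9)]]
      branch[2] choose=1:
        H0 returns (3, 9)
        H1 returns [(3, 9)]
        H2 returns [(3, 9)]
        H3 returns [[(3, 9)]]
  branch[2] choose=2:
    choose[4, 3, 1] @ H3
      branch[0] choose=4:
        H0 returns (-2, 9)
        H1 returns [(-2, 9)]
        H2 returns [(-2, 9)]
        H3 returns [[(-2, 9)]]
      branch[1] choose=3:
        H0 returns (-1, 9)
        H1 returns [(-1, 9)]
        H2 returns [(-1, 9)]
        H3 returns [[(-1, 9)]]
      branch[2] choose=1:
        H0 returns (1, 9)
        H1 returns [(1, 9)]
        H2 returns [(1, 9)]
        H3 returns [[(1, 9)]]
= [[(0, 9)], [(1, 9)], [(3, 9)], [(0, 9)], [(1, 9)], [(3, 9)], [(-2, 9)], [(-1, 9)], [(1, 9)]]

Answer: [[(0, 9)], [(1, 9)], [(3, 9)], [(0, 9)], [(1, 9)], [(3, 9)], [(-2, 9)], [(-1, 9)], [(1, 9)]]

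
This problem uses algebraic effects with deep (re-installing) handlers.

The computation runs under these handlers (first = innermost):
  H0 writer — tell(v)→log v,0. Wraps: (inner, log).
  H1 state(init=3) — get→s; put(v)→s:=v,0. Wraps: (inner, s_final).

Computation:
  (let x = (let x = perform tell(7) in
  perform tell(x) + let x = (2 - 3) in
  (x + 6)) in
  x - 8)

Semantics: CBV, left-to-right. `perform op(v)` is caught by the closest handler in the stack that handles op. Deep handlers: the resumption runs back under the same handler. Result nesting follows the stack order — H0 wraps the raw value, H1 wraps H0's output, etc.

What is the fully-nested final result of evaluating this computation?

Answer: ((-3, (7, 0)), 3)

Evaluation trace:
tell(7) @ H0 ⇒ log+=7
tell(0) @ H0 ⇒ log+=0
H0 returns (-3, (7, 0))
H1 returns ((-3, (7, 0)), 3)
= ((-3, (7, 0)), 3)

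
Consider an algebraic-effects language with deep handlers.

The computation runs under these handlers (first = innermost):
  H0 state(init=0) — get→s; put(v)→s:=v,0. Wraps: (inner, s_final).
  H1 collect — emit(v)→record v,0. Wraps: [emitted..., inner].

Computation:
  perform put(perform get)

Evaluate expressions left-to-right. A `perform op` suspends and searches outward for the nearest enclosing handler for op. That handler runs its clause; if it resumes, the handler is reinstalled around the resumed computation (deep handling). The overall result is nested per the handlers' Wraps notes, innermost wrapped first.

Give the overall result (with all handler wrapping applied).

Working:
get @ H0 ⇒ 0
put(0) @ H0 ⇒ s:=0
H0 returns (0, 0)
H1 returns [(0, 0)]
= [(0, 0)]

Answer: [(0, 0)]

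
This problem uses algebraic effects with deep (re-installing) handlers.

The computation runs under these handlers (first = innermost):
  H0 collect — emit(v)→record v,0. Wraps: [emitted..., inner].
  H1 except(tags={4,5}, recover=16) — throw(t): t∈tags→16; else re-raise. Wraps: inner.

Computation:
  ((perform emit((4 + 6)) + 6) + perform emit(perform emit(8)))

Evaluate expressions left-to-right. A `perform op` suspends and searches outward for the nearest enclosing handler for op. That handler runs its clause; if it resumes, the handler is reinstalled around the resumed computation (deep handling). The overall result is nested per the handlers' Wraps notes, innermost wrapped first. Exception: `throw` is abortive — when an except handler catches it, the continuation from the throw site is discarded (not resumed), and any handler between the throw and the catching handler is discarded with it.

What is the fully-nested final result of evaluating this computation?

Step-by-step:
emit(10) @ H0 ⇒ out+=10
emit(8) @ H0 ⇒ out+=8
emit(0) @ H0 ⇒ out+=0
H0 returns [10, 8, 0, 6]
H1 returns [10, 8, 0, 6]
= [10, 8, 0, 6]

Answer: [10, 8, 0, 6]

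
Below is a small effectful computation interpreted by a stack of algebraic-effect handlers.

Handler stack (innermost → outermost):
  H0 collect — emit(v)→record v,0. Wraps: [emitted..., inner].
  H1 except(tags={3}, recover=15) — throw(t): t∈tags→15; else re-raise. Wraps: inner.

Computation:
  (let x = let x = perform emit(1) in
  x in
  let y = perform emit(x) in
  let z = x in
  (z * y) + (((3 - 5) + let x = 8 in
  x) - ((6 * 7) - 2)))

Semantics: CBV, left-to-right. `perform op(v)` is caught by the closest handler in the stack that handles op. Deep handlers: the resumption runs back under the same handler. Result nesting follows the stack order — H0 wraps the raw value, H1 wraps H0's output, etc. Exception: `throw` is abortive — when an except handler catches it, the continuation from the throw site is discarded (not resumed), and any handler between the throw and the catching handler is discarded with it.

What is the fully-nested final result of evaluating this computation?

Working:
emit(1) @ H0 ⇒ out+=1
emit(0) @ H0 ⇒ out+=0
H0 returns [1, 0, -34]
H1 returns [1, 0, -34]
= [1, 0, -34]

Answer: [1, 0, -34]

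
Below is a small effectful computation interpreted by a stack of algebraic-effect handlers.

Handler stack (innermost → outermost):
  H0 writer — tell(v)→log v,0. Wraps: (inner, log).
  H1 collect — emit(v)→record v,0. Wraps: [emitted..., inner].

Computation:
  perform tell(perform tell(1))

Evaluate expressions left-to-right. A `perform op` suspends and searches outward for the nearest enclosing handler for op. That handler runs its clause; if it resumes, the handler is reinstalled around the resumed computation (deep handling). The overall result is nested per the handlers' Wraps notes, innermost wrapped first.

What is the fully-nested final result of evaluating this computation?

Evaluation trace:
tell(1) @ H0 ⇒ log+=1
tell(0) @ H0 ⇒ log+=0
H0 returns (0, (1, 0))
H1 returns [(0, (1, 0))]
= [(0, (1, 0))]

Answer: [(0, (1, 0))]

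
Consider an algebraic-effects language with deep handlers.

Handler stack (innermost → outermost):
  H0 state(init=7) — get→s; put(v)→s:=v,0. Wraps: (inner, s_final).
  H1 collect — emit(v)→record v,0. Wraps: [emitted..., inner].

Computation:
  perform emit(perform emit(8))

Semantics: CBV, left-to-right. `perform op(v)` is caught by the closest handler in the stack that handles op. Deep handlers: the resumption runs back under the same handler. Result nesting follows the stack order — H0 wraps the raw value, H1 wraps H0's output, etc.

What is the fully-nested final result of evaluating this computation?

Answer: [8, 0, (0, 7)]

Evaluation trace:
emit(8) @ H1 ⇒ out+=8
emit(0) @ H1 ⇒ out+=0
H0 returns (0, 7)
H1 returns [8, 0, (0, 7)]
= [8, 0, (0, 7)]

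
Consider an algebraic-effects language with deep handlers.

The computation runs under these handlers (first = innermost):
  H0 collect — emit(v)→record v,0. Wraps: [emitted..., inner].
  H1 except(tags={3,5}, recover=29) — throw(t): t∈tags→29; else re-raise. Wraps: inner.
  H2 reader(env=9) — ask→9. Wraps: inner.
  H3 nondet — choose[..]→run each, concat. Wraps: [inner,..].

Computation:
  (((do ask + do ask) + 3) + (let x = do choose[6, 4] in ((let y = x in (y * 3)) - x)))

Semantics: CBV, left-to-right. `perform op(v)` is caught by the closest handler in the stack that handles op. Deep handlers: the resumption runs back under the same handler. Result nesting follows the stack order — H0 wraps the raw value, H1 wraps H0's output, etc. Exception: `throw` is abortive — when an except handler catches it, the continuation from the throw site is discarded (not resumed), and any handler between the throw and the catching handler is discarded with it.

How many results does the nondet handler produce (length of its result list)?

Working:
ask @ H2 ⇒ 9
ask @ H2 ⇒ 9
choose[6, 4] @ H3
  branch[0] choose=6:
    H0 returns [33]
    H1 returns [33]
    H2 returns [33]
    H3 returns [[33]]
  branch[1] choose=4:
    H0 returns [29]
    H1 returns [29]
    H2 returns [29]
    H3 returns [[29]]
= [[33], [29]]

Answer: 2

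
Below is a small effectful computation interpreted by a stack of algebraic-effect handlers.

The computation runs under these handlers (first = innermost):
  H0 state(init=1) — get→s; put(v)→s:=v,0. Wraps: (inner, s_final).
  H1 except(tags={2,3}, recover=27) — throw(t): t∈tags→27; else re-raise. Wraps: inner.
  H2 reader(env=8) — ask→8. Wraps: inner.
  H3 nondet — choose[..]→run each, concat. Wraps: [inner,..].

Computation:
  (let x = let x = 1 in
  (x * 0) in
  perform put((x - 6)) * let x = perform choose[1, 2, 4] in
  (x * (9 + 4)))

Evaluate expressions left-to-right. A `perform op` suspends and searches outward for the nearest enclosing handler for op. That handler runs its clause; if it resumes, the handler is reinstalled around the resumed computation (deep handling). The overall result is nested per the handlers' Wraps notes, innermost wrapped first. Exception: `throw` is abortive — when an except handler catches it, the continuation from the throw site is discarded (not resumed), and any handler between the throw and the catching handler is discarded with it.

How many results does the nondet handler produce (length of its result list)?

Working:
put(-6) @ H0 ⇒ s:=-6
choose[1, 2, 4] @ H3
  branch[0] choose=1:
    H0 returns (0, -6)
    H1 returns (0, -6)
    H2 returns (0, -6)
    H3 returns [(0, -6)]
  branch[1] choose=2:
    H0 returns (0, -6)
    H1 returns (0, -6)
    H2 returns (0, -6)
    H3 returns [(0, -6)]
  branch[2] choose=4:
    H0 returns (0, -6)
    H1 returns (0, -6)
    H2 returns (0, -6)
    H3 returns [(0, -6)]
= [(0, -6), (0, -6), (0, -6)]

Answer: 3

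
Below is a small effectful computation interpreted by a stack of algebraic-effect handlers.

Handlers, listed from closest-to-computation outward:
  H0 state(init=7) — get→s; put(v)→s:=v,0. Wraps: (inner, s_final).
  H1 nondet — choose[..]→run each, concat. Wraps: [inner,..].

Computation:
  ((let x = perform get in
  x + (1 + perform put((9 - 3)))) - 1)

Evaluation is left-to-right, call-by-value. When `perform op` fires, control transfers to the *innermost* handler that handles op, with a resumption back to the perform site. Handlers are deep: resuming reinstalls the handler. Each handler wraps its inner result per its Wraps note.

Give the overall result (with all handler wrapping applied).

Evaluation trace:
get @ H0 ⇒ 7
put(6) @ H0 ⇒ s:=6
H0 returns (7, 6)
H1 returns [(7, 6)]
= [(7, 6)]

Answer: [(7, 6)]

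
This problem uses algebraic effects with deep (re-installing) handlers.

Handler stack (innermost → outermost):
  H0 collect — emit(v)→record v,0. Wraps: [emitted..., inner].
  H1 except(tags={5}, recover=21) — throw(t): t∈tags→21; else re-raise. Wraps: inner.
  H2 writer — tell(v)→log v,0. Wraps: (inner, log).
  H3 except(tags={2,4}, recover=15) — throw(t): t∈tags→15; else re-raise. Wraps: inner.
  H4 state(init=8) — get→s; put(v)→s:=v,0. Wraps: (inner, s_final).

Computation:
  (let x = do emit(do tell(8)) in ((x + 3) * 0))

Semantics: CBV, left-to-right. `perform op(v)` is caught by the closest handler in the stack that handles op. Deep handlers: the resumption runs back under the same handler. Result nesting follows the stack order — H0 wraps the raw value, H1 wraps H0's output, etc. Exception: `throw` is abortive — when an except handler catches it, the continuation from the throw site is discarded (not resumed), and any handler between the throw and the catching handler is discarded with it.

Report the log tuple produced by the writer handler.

Evaluation trace:
tell(8) @ H2 ⇒ log+=8
emit(0) @ H0 ⇒ out+=0
H0 returns [0, 0]
H1 returns [0, 0]
H2 returns ([0, 0], (8))
H3 returns ([0, 0], (8))
H4 returns (([0, 0], (8)), 8)
= (([0, 0], (8)), 8)

Answer: (8)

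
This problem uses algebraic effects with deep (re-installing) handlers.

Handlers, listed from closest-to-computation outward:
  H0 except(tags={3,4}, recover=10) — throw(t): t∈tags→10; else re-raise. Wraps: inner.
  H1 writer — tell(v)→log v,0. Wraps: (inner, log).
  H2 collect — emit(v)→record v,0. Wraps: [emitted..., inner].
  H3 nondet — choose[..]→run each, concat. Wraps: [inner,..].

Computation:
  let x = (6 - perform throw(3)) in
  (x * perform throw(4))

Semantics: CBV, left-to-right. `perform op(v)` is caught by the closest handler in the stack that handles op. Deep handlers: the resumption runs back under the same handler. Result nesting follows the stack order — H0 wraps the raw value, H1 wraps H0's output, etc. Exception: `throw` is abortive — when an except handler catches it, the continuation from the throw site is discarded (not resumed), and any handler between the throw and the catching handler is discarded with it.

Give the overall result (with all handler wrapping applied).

Step-by-step:
throw(3) @ H0 caught ⇒ 10
H1 returns (10, ())
H2 returns [(10, ())]
H3 returns [[(10, ())]]
= [[(10, ())]]

Answer: [[(10, ())]]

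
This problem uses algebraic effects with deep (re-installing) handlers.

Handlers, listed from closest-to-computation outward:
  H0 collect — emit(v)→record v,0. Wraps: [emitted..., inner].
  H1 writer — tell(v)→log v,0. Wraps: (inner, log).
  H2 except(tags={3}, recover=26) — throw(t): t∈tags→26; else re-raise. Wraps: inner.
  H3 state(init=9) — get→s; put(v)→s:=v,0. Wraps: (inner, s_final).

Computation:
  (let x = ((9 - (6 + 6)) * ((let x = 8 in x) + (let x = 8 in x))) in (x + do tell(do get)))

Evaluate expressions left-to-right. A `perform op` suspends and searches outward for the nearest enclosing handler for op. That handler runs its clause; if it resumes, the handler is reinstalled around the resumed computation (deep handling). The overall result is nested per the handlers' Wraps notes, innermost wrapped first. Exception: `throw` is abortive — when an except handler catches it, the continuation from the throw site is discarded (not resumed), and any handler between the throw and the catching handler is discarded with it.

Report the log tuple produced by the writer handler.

Evaluation trace:
get @ H3 ⇒ 9
tell(9) @ H1 ⇒ log+=9
H0 returns [-48]
H1 returns ([-48], (9))
H2 returns ([-48], (9))
H3 returns (([-48], (9)), 9)
= (([-48], (9)), 9)

Answer: (9)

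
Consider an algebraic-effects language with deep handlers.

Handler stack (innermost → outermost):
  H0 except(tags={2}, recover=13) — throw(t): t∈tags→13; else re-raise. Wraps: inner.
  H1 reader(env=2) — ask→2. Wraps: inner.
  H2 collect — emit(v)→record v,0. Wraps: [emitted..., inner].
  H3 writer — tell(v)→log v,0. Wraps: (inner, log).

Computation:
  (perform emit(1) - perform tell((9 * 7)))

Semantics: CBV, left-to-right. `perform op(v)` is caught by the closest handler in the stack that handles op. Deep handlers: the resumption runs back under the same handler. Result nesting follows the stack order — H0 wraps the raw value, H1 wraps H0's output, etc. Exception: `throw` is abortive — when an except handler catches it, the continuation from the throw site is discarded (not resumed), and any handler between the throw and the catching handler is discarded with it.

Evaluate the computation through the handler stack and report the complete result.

Answer: ([1, 0], (63))

Working:
emit(1) @ H2 ⇒ out+=1
tell(63) @ H3 ⇒ log+=63
H0 returns 0
H1 returns 0
H2 returns [1, 0]
H3 returns ([1, 0], (63))
= ([1, 0], (63))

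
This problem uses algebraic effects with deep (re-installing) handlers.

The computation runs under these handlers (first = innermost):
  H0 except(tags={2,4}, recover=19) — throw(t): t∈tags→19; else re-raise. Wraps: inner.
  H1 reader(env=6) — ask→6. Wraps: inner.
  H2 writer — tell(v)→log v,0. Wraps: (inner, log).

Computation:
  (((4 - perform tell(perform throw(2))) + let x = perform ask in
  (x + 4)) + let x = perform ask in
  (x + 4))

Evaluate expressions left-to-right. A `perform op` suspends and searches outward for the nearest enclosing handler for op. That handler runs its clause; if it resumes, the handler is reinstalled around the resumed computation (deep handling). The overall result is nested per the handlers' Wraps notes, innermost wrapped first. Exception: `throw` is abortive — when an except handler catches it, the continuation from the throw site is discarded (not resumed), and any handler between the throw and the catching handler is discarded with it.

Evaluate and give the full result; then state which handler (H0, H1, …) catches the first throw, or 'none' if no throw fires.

Answer: (19, ()) ; first throw caught by: H0

Working:
throw(2) @ H0 caught ⇒ 19
H1 returns 19
H2 returns (19, ())
= (19, ())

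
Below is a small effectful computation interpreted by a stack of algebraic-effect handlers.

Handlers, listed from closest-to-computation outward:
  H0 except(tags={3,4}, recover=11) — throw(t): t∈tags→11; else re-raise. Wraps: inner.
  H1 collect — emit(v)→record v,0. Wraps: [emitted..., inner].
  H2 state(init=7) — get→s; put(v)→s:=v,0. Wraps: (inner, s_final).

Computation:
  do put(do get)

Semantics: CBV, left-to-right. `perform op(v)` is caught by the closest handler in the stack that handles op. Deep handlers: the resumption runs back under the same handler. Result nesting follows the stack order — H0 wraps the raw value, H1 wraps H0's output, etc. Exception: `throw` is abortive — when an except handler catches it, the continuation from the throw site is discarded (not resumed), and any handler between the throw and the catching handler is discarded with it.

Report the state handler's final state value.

Working:
get @ H2 ⇒ 7
put(7) @ H2 ⇒ s:=7
H0 returns 0
H1 returns [0]
H2 returns ([0], 7)
= ([0], 7)

Answer: 7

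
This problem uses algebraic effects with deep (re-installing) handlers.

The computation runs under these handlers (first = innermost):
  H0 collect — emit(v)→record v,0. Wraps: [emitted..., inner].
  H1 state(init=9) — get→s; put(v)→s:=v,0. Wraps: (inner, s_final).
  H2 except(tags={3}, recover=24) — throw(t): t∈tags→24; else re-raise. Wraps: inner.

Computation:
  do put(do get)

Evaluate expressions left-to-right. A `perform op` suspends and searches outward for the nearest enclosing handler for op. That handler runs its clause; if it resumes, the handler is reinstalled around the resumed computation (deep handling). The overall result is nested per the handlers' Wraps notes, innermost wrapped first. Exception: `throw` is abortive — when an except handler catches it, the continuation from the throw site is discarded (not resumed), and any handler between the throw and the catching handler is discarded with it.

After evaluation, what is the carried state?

Answer: 9

Step-by-step:
get @ H1 ⇒ 9
put(9) @ H1 ⇒ s:=9
H0 returns [0]
H1 returns ([0], 9)
H2 returns ([0], 9)
= ([0], 9)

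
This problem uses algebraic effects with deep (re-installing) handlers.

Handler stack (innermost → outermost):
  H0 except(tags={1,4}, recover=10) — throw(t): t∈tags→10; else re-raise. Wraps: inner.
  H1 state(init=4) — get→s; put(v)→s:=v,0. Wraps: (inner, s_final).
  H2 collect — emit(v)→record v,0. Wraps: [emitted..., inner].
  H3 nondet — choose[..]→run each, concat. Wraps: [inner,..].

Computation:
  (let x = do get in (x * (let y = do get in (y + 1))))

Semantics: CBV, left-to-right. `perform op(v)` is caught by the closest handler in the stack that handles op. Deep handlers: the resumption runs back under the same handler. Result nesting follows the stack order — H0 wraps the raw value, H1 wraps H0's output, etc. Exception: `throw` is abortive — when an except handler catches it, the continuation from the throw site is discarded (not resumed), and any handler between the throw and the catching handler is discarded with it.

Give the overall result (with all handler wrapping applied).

Answer: [[(20, 4)]]

Step-by-step:
get @ H1 ⇒ 4
get @ H1 ⇒ 4
H0 returns 20
H1 returns (20, 4)
H2 returns [(20, 4)]
H3 returns [[(20, 4)]]
= [[(20, 4)]]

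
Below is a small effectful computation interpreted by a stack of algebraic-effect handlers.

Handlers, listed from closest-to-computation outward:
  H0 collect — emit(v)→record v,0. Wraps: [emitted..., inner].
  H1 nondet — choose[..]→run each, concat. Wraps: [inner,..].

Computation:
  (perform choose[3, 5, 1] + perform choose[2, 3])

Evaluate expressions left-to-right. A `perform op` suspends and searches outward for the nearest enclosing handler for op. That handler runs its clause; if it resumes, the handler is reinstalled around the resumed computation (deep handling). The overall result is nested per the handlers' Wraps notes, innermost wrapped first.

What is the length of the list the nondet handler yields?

Answer: 6

Evaluation trace:
choose[3, 5, 1] @ H1
  branch[0] choose=3:
    choose[2, 3] @ H1
      branch[0] choose=2:
        H0 returns [5]
        H1 returns [[5]]
      branch[1] choose=3:
        H0 returns [6]
        H1 returns [[6]]
  branch[1] choose=5:
    choose[2, 3] @ H1
      branch[0] choose=2:
        H0 returns [7]
        H1 returns [[7]]
      branch[1] choose=3:
        H0 returns [8]
        H1 returns [[8]]
  branch[2] choose=1:
    choose[2, 3] @ H1
      branch[0] choose=2:
        H0 returns [3]
        H1 returns [[3]]
      branch[1] choose=3:
        H0 returns [4]
        H1 returns [[4]]
= [[5], [6], [7], [8], [3], [4]]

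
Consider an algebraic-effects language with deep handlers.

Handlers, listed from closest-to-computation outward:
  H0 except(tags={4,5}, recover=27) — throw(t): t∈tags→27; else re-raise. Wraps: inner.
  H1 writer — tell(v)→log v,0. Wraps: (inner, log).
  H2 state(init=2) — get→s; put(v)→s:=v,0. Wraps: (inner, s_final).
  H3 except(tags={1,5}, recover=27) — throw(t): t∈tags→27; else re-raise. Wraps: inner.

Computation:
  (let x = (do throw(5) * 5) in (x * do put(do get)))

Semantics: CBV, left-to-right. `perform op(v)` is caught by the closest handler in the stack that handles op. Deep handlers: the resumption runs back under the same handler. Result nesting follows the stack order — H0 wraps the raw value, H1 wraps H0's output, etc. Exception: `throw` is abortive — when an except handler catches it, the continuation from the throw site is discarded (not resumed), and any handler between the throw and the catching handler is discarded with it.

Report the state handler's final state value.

Answer: 2

Working:
throw(5) @ H0 caught ⇒ 27
H1 returns (27, ())
H2 returns ((27, ()), 2)
H3 returns ((27, ()), 2)
= ((27, ()), 2)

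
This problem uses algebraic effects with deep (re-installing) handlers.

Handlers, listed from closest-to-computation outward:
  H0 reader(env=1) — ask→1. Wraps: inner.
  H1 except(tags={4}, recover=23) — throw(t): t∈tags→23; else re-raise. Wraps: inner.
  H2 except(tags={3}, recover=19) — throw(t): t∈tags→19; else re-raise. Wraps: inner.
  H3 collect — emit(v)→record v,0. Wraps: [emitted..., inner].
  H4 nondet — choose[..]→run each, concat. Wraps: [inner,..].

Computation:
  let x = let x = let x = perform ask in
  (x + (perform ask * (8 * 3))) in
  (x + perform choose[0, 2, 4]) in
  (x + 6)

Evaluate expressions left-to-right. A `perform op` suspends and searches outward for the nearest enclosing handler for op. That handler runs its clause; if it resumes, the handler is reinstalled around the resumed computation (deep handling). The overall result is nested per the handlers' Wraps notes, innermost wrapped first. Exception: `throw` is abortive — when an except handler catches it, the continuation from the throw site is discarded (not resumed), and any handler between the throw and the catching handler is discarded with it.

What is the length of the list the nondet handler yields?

Answer: 3

Step-by-step:
ask @ H0 ⇒ 1
ask @ H0 ⇒ 1
choose[0, 2, 4] @ H4
  branch[0] choose=0:
    H0 returns 31
    H1 returns 31
    H2 returns 31
    H3 returns [31]
    H4 returns [[31]]
  branch[1] choose=2:
    H0 returns 33
    H1 returns 33
    H2 returns 33
    H3 returns [33]
    H4 returns [[33]]
  branch[2] choose=4:
    H0 returns 35
    H1 returns 35
    H2 returns 35
    H3 returns [35]
    H4 returns [[35]]
= [[31], [33], [35]]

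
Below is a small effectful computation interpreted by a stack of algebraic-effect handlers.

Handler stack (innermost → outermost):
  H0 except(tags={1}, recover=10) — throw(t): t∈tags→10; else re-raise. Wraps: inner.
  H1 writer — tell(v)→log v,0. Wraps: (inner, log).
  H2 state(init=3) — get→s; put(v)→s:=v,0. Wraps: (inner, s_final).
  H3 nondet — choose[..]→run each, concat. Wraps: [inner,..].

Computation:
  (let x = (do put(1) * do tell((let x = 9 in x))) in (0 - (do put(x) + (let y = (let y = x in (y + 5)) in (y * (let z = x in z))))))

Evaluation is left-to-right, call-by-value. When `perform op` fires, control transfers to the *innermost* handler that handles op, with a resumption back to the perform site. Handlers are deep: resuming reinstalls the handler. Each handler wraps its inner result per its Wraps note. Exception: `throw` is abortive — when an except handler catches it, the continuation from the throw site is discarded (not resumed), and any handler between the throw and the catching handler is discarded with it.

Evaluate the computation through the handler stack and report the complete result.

Evaluation trace:
put(1) @ H2 ⇒ s:=1
tell(9) @ H1 ⇒ log+=9
put(0) @ H2 ⇒ s:=0
H0 returns 0
H1 returns (0, (9))
H2 returns ((0, (9)), 0)
H3 returns [((0, (9)), 0)]
= [((0, (9)), 0)]

Answer: [((0, (9)), 0)]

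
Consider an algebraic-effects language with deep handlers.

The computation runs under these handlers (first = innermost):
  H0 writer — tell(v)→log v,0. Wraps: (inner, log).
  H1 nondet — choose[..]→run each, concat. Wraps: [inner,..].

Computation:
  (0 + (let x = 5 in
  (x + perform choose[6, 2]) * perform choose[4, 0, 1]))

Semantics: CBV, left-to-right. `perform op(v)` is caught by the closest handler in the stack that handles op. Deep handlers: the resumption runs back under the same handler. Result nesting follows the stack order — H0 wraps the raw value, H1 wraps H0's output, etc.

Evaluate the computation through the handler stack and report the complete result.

Step-by-step:
choose[6, 2] @ H1
  branch[0] choose=6:
    choose[4, 0, 1] @ H1
      branch[0] choose=4:
        H0 returns (44, ())
        H1 returns [(44, ())]
      branch[1] choose=0:
        H0 returns (0, ())
        H1 returns [(0, ())]
      branch[2] choose=1:
        H0 returns (11, ())
        H1 returns [(11, ())]
  branch[1] choose=2:
    choose[4, 0, 1] @ H1
      branch[0] choose=4:
        H0 returns (28, ())
        H1 returns [(28, ())]
      branch[1] choose=0:
        H0 returns (0, ())
        H1 returns [(0, ())]
      branch[2] choose=1:
        H0 returns (7, ())
        H1 returns [(7, ())]
= [(44, ()), (0, ()), (11, ()), (28, ()), (0, ()), (7, ())]

Answer: [(44, ()), (0, ()), (11, ()), (28, ()), (0, ()), (7, ())]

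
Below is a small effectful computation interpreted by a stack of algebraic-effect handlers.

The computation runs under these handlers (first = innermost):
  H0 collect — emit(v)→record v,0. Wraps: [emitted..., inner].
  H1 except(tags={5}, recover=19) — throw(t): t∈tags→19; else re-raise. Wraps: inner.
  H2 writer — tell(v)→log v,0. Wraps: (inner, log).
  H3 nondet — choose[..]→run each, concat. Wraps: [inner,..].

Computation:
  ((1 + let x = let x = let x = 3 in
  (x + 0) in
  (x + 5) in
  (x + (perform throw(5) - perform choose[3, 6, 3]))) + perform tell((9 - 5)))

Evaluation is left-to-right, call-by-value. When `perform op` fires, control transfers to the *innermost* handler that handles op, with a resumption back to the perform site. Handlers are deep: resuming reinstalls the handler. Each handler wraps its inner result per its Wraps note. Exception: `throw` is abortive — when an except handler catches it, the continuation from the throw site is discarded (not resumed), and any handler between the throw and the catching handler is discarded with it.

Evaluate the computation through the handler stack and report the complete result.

Answer: [(19, ())]

Evaluation trace:
throw(5) @ H1 caught ⇒ 19
H2 returns (19, ())
H3 returns [(19, ())]
= [(19, ())]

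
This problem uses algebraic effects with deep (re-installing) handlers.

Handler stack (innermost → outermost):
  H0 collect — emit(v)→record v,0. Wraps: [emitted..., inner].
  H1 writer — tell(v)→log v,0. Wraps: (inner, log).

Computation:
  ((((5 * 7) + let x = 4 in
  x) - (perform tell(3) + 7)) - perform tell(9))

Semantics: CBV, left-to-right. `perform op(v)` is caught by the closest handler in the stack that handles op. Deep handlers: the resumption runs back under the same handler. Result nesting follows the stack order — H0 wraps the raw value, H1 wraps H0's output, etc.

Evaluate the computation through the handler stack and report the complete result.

Step-by-step:
tell(3) @ H1 ⇒ log+=3
tell(9) @ H1 ⇒ log+=9
H0 returns [32]
H1 returns ([32], (3, 9))
= ([32], (3, 9))

Answer: ([32], (3, 9))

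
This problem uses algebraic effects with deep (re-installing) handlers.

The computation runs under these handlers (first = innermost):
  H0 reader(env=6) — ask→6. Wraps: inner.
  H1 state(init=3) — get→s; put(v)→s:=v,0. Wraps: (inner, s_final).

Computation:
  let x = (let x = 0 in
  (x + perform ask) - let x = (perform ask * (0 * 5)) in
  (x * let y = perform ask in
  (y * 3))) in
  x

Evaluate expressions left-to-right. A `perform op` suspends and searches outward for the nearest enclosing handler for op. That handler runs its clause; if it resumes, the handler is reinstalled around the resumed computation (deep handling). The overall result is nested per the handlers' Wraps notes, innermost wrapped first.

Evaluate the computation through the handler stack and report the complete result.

Evaluation trace:
ask @ H0 ⇒ 6
ask @ H0 ⇒ 6
ask @ H0 ⇒ 6
H0 returns 6
H1 returns (6, 3)
= (6, 3)

Answer: (6, 3)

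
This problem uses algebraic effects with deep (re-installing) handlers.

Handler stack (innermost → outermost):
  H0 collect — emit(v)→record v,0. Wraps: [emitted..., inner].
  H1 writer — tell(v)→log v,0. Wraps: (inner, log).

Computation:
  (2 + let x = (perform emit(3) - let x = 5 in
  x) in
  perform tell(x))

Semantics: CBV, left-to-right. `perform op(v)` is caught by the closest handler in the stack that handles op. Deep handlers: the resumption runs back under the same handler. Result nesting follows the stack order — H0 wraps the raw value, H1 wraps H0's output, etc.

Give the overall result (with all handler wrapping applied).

Step-by-step:
emit(3) @ H0 ⇒ out+=3
tell(-5) @ H1 ⇒ log+=-5
H0 returns [3, 2]
H1 returns ([3, 2], (-5))
= ([3, 2], (-5))

Answer: ([3, 2], (-5))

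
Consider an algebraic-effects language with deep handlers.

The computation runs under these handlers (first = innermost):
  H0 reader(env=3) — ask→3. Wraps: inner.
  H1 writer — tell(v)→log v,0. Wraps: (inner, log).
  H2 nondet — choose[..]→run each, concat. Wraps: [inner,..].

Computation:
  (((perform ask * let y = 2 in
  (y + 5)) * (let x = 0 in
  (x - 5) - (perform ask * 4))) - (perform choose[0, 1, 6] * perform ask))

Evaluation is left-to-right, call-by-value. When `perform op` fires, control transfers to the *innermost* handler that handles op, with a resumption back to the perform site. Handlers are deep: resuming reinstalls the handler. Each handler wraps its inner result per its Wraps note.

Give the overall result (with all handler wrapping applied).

Answer: [(-357, ()), (-360, ()), (-375, ())]

Evaluation trace:
ask @ H0 ⇒ 3
ask @ H0 ⇒ 3
choose[0, 1, 6] @ H2
  branch[0] choose=0:
    ask @ H0 ⇒ 3
    H0 returns -357
    H1 returns (-357, ())
    H2 returns [(-357, ())]
  branch[1] choose=1:
    ask @ H0 ⇒ 3
    H0 returns -360
    H1 returns (-360, ())
    H2 returns [(-360, ())]
  branch[2] choose=6:
    ask @ H0 ⇒ 3
    H0 returns -375
    H1 returns (-375, ())
    H2 returns [(-375, ())]
= [(-357, ()), (-360, ()), (-375, ())]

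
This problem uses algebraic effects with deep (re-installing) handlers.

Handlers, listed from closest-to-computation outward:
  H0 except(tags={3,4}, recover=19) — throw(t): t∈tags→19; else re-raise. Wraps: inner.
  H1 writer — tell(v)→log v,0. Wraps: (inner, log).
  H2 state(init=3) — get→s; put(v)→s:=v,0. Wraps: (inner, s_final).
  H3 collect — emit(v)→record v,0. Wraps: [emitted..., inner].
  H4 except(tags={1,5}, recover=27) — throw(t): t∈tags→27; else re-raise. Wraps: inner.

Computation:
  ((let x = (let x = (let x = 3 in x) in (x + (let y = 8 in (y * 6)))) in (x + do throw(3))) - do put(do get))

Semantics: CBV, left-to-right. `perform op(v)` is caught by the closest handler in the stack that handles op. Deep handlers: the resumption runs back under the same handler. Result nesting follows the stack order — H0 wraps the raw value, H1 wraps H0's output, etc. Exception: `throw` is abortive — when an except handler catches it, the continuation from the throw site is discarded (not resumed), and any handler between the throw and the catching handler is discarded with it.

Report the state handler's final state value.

Working:
throw(3) @ H0 caught ⇒ 19
H1 returns (19, ())
H2 returns ((19, ()), 3)
H3 returns [((19, ()), 3)]
H4 returns [((19, ()), 3)]
= [((19, ()), 3)]

Answer: 3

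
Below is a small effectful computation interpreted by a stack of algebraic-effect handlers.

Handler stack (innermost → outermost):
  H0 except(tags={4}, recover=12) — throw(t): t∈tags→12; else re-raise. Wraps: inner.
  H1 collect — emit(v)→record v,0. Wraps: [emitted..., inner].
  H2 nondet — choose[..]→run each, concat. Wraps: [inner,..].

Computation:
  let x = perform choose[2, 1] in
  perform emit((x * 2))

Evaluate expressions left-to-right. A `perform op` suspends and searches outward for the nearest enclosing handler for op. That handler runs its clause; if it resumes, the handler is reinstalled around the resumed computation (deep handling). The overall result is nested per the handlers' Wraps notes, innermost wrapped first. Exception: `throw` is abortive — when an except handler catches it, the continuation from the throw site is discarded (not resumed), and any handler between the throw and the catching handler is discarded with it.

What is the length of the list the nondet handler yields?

Working:
choose[2, 1] @ H2
  branch[0] choose=2:
    emit(4) @ H1 ⇒ out+=4
    H0 returns 0
    H1 returns [4, 0]
    H2 returns [[4, 0]]
  branch[1] choose=1:
    emit(2) @ H1 ⇒ out+=2
    H0 returns 0
    H1 returns [2, 0]
    H2 returns [[2, 0]]
= [[4, 0], [2, 0]]

Answer: 2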